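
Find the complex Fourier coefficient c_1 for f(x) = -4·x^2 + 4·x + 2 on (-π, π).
Compute the real Fourier coefficients first: a_1 = 16, b_1 = 8.
Then c_1 = (a_1 − i·b_1)/2 = 8 - 4·i.

Final answer: 8 - 4·i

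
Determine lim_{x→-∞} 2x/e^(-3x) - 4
The quotient is an ∞/∞ indeterminate form as x → -∞.
Compare growth rates of the dominant terms (exponentials ≫ polynomials ≫ logarithms), or apply L'Hôpital's rule; the quotient → 0.
Adding the constant: 0 - 4 = -4. Limit = -4.

Final answer: -4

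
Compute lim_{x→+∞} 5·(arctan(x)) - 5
Evaluate the dominant behaviour as x → +∞; each term tends to a finite value or vanishes.
Limit = -5 + 5·π/2.

Final answer: -5 + 5·π/2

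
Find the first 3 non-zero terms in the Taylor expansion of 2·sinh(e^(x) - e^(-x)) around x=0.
19·x^5/10 + 10·x^3/3 + 4·x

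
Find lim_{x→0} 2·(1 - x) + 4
Direct substitution at x = 0 gives 6.

Final answer: 6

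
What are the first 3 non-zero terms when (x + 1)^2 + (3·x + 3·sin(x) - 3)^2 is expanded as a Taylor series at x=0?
37·x^2 - 34·x + 10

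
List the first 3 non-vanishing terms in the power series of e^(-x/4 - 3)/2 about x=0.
x^2·e^(-3)/64 - x·e^(-3)/8 + e^(-3)/2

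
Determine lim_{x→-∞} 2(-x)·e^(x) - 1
The product is a 0·∞ indeterminate form at x → -∞.
Rewrite the product as 2(-x) / e^(-x) (an ∞/∞ form) and apply L'Hôpital, or use the standard hierarchy e^(|x|) ≫ |(-x)| as x → -∞.
The indeterminate product → 0, so the limit = -1.

Final answer: -1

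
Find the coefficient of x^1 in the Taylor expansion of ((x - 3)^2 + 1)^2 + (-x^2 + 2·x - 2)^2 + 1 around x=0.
Expand to order 1: ((x - 3)^2 + 1)^2 + (-x^2 + 2·x - 2)^2 + 1 = 105 - 128·x + O(x^2).
The coefficient of x^1 is -128.

Final answer: -128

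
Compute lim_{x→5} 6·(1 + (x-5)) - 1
Direct substitution at x = 5 gives 5.

Final answer: 5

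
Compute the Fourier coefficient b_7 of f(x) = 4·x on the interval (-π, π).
b_7 = (1/π) ∫_{-π}^{π} f(x)·sin(7x) dx.
Evaluate the integral (use parity and integration by parts as needed): b_7 = 8/7.

Final answer: 8/7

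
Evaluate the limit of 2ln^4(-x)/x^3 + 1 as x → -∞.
The quotient is an ∞/∞ indeterminate form as x → -∞.
Compare growth rates of the dominant terms (exponentials ≫ polynomials ≫ logarithms), or apply L'Hôpital's rule; the quotient → 0.
Adding the constant: 0 + 1 = 1. Limit = 1.

Final answer: 1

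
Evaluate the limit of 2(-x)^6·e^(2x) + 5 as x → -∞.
The product is a 0·∞ indeterminate form at x → -∞.
Rewrite the product as 2(-x)^6 / e^(-2x) (an ∞/∞ form) and apply L'Hôpital, or use the standard hierarchy e^(2|x|) ≫ |(-x)^6| as x → -∞.
The indeterminate product → 0, so the limit = 5.

Final answer: 5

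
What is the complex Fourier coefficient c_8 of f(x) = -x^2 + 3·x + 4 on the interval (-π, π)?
Compute the real Fourier coefficients first: a_8 = -1/16, b_8 = -3/4.
Then c_8 = (a_8 − i·b_8)/2 = -1/32 + 3·i/8.

Final answer: -1/32 + 3·i/8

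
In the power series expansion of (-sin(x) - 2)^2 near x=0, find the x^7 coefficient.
Expand to order 7: (-sin(x) - 2)^2 = -x^7/1260 + 2·x^6/45 + x^5/30 - x^4/3 - 2·x^3/3 + x^2 + 4·x + 4 + O(x^8).
The coefficient of x^7 is -1/1260.

Final answer: -1/1260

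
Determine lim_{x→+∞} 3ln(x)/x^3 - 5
The quotient is an ∞/∞ indeterminate form as x → +∞.
The polynomial denominator x^3 dominates the logarithmic numerator (any positive power of x ≫ ln(x) as x → ∞), so the quotient → 0.
Adding the constant: 0 - 5 = -5. Limit = -5.

Final answer: -5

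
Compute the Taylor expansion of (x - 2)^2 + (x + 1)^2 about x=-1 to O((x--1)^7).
9 - 6·(x + 1) + 2·(x + 1)^2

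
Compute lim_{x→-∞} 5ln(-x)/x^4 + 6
The quotient is an ∞/∞ indeterminate form as x → -∞.
Compare growth rates of the dominant terms (exponentials ≫ polynomials ≫ logarithms), or apply L'Hôpital's rule; the quotient → 0.
Adding the constant: 0 + 6 = 6. Limit = 6.

Final answer: 6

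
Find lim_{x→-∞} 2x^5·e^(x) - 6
The product is a 0·∞ indeterminate form at x → -∞.
Rewrite the product as 2x^5 / e^(-x) (an ∞/∞ form) and apply L'Hôpital, or use the standard hierarchy e^(|x|) ≫ |x^5| as x → -∞.
The indeterminate product → 0, so the limit = -6.

Final answer: -6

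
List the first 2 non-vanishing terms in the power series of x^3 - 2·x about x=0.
x^3 - 2·x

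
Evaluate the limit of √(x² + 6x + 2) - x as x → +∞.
This is an ∞ − ∞ indeterminate form.
Multiply and divide by the conjugate √(x²+6x + 2) + x; the x² terms cancel, leaving (6x + 2)/(√(x²+6x + 2)+x) → 6/2 = 3.
Limit = 3.

Final answer: 3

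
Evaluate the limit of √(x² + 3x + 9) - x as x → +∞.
This is an ∞ − ∞ indeterminate form.
Multiply and divide by the conjugate √(x²+3x + 9) + x; the x² terms cancel, leaving (3x + 9)/(√(x²+3x + 9)+x) → 3/2.
Limit = 3/2.

Final answer: 3/2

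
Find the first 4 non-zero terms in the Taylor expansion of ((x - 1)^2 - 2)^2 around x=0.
-4·x^3 + 2·x^2 + 4·x + 1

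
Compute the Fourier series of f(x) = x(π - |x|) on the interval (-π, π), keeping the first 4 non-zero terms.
8·sin(x)/π + 8·sin(3·x)/(27·π) + 8·sin(5·x)/(125·π) + 8·sin(7·x)/(343·π)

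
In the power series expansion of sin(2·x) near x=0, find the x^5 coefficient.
Expand to order 5: sin(2·x) = 4·x^5/15 - 4·x^3/3 + 2·x + O(x^6).
The coefficient of x^5 is 4/15.

Final answer: 4/15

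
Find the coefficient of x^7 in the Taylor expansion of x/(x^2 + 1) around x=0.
Expand to order 7: x/(x^2 + 1) = -x^7 + x^5 - x^3 + x + O(x^8).
The coefficient of x^7 is -1.

Final answer: -1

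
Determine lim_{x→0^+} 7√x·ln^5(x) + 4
The product is a 0·∞ indeterminate form at x → 0⁺.
Rewrite the product as 7·ln^5(x) / x^(-1/2) and apply L'Hôpital, or use the standard hierarchy x^(-1/2) ≫ |ln x|^5 as x → 0⁺.
The indeterminate product → 0, so the limit = 4.

Final answer: 4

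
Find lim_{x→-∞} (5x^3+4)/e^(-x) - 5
The quotient is an ∞/∞ indeterminate form as x → -∞.
Compare growth rates of the dominant terms (exponentials ≫ polynomials ≫ logarithms), or apply L'Hôpital's rule; the quotient → 0.
Adding the constant: 0 - 5 = -5. Limit = -5.

Final answer: -5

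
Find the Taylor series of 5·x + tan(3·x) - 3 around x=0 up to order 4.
9·x^3 + 8·x - 3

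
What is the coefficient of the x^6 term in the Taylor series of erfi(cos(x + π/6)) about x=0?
Expand to order 6: erfi(cos(x + π/6)) = 3263·√(3)·x^6·e^(3/4)/(23040·√(π)) - 593·x^5·e^(3/4)/(1920·√(π)) - 23·√(3)·x^4·e^(3/4)/(192·√(π)) + 17·x^3·e^(3/4)/(24·√(π)) - √(3)·x^2·e^(3/4)/(4·√(π)) - x·e^(3/4)/√(π) + erfi(√(3)/2) + O(x^7).
The coefficient of x^6 is 3263·√(3)·e^(3/4)/(23040·√(π)).

Final answer: 3263·√(3)·e^(3/4)/(23040·√(π))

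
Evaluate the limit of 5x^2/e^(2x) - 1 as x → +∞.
The quotient is an ∞/∞ indeterminate form as x → +∞.
The exponential denominator e^(2x) dominates the polynomial numerator (e^x ≫ x^2 as x → ∞), so the quotient → 0.
Adding the constant: 0 - 1 = -1. Limit = -1.

Final answer: -1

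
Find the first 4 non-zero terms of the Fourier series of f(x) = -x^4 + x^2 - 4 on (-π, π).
(-52 + 8·π^2)·cos(x) + (4 - 2·π^2)·cos(2·x) + (-28/27 + 8·π^2/9)·cos(3·x) - π^4/5 - 4 + π^2/3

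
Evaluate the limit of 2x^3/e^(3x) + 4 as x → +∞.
The quotient is an ∞/∞ indeterminate form as x → +∞.
The exponential denominator e^(3x) dominates the polynomial numerator (e^x ≫ x^3 as x → ∞), so the quotient → 0.
Adding the constant: 0 + 4 = 4. Limit = 4.

Final answer: 4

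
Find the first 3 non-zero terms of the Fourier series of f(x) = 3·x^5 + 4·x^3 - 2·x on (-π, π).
(-112·π^2 + 6·π^4 + 668)·sin(x) + (-3·π^4 - 29/2 + 11·π^2)·sin(2·x) + (-16·π^2/9 - 4/27 + 2·π^4)·sin(3·x)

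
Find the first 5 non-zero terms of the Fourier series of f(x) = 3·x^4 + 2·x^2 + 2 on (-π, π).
(136 - 24·π^2)·cos(x) + (-7 + 6·π^2)·cos(2·x) + (8/9 - 8·π^2/3)·cos(3·x) + (-1/16 + 3·π^2/2)·cos(4·x) + 2 + 2·π^2/3 + 3·π^4/5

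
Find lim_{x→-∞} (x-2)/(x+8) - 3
Evaluate the dominant behaviour as x → -∞; each term tends to a finite value or vanishes.
Limit = -2.

Final answer: -2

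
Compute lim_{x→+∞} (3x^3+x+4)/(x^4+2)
This is an ∞/∞ indeterminate form as x → +∞.
Divide numerator and denominator by x^4 and let the lower-order terms vanish; the numerator's degree 3 is below the denominator's degree 4, so the quotient → 0.
Limit = 0.

Final answer: 0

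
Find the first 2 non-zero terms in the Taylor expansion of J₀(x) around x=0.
1 - x^2/4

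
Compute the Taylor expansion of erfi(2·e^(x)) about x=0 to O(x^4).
194·x^3·e^(4)/(3·√(π)) + 18·x^2·e^(4)/√(π) + 4·x·e^(4)/√(π) + erfi(2)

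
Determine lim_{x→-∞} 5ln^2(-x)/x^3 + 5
The quotient is an ∞/∞ indeterminate form as x → -∞.
Compare growth rates of the dominant terms (exponentials ≫ polynomials ≫ logarithms), or apply L'Hôpital's rule; the quotient → 0.
Adding the constant: 0 + 5 = 5. Limit = 5.

Final answer: 5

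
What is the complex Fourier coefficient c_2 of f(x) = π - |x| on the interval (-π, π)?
Compute the real Fourier coefficients first: a_2 = 0, b_2 = 0.
Then c_2 = (a_2 − i·b_2)/2 = 0.

Final answer: 0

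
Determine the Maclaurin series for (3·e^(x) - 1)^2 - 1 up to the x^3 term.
11·x^3 + 15·x^2 + 12·x + 3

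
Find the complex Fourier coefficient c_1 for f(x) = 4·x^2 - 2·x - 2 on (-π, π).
Compute the real Fourier coefficients first: a_1 = -16, b_1 = -4.
Then c_1 = (a_1 − i·b_1)/2 = -8 + 2·i.

Final answer: -8 + 2·i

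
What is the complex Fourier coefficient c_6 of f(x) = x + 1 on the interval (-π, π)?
Compute the real Fourier coefficients first: a_6 = 0, b_6 = -1/3.
Then c_6 = (a_6 − i·b_6)/2 = i/6.

Final answer: i/6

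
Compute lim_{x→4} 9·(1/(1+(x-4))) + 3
Direct substitution at x = 4 gives 12.

Final answer: 12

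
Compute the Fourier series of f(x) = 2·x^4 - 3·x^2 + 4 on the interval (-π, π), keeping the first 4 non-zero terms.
(108 - 16·π^2)·cos(x) + (-9 + 4·π^2)·cos(2·x) + (68/27 - 16·π^2/9)·cos(3·x) - π^2 + 4 + 2·π^4/5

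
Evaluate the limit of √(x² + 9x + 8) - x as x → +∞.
This is an ∞ − ∞ indeterminate form.
Multiply and divide by the conjugate √(x²+9x + 8) + x; the x² terms cancel, leaving (9x + 8)/(√(x²+9x + 8)+x) → 9/2.
Limit = 9/2.

Final answer: 9/2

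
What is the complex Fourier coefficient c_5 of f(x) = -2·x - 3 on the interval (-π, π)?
Compute the real Fourier coefficients first: a_5 = 0, b_5 = -4/5.
Then c_5 = (a_5 − i·b_5)/2 = 2·i/5.

Final answer: 2·i/5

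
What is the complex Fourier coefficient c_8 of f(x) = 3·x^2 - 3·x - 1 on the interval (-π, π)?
Compute the real Fourier coefficients first: a_8 = 3/16, b_8 = 3/4.
Then c_8 = (a_8 − i·b_8)/2 = 3/32 - 3·i/8.

Final answer: 3/32 - 3·i/8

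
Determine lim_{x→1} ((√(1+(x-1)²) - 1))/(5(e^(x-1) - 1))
Both numerator and denominator → 0 as x → 1; this is a 0/0 indeterminate form.
Expand each to leading order near x = 1: numerator ~ (x - 1)^2/2, denominator ~ 5·(x - 1).
The limit of the ratio is 0.

Final answer: 0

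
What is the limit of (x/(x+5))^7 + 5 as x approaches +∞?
As x → +∞: x/(x+5) = 1/(1 + 5/x) → 1, and the 7th power of a limit-1 base also → 1; with the additive constant, 1 + 5 = 6.
Limit = 6.

Final answer: 6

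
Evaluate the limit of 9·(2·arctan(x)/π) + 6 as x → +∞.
Evaluate the dominant behaviour as x → +∞; each term tends to a finite value or vanishes.
Limit = 15.

Final answer: 15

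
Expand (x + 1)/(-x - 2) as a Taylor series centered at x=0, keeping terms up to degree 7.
-x^7/256 + x^6/128 - x^5/64 + x^4/32 - x^3/16 + x^2/8 - x/4 - 1/2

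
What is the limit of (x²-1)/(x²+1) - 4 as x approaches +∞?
Evaluate the dominant behaviour as x → +∞; each term tends to a finite value or vanishes.
Limit = -3.

Final answer: -3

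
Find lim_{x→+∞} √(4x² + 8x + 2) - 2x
As x → +∞: multiply by the conjugate to get (8x+2)/(√(4x²+8x+2)+2x); the denominator ~ 4x, so the limit is 8/4 = 2.
Limit = 2.

Final answer: 2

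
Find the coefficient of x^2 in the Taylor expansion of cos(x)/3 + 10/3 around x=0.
Expand to order 2: cos(x)/3 + 10/3 = 11/3 - x^2/6 + O(x^3).
The coefficient of x^2 is -1/6.

Final answer: -1/6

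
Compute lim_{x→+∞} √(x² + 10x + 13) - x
This is an ∞ − ∞ indeterminate form.
Multiply and divide by the conjugate √(x²+10x + 13) + x; the x² terms cancel, leaving (10x + 13)/(√(x²+10x + 13)+x) → 10/2 = 5.
Limit = 5.

Final answer: 5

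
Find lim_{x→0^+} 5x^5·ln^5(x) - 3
The product is a 0·∞ indeterminate form at x → 0⁺.
Rewrite the product as 5·ln^5(x) / x^(-5) and apply L'Hôpital, or use the standard hierarchy x^(-5) ≫ |ln x|^5 as x → 0⁺.
The indeterminate product → 0, so the limit = -3.

Final answer: -3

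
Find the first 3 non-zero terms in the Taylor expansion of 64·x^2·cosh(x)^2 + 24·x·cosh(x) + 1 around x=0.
64·x^2 + 24·x + 1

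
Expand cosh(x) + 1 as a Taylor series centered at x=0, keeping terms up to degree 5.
x^4/24 + x^2/2 + 2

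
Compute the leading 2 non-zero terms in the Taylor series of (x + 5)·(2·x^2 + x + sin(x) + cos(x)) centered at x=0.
11·x + 5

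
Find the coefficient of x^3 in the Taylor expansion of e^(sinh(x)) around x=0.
Expand to order 3: e^(sinh(x)) = x^3/3 + x^2/2 + x + 1 + O(x^4).
The coefficient of x^3 is 1/3.

Final answer: 1/3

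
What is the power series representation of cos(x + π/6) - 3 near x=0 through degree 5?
-x^5/240 + √(3)·x^4/48 + x^3/12 - √(3)·x^2/4 - x/2 - 3 + √(3)/2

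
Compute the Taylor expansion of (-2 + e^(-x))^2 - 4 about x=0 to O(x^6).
-7·x^5/30 + x^4/2 - 2·x^3/3 + 2·x - 3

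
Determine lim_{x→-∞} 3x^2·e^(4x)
This is a 0·∞ indeterminate form at x → -∞.
Rewrite the product as 3x^2 / e^(-4x) (an ∞/∞ form) and apply L'Hôpital, or use the standard hierarchy e^(4|x|) ≫ |x^2| as x → -∞.
The indeterminate product → 0, so the limit = 0.

Final answer: 0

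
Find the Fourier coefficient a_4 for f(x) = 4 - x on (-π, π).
a_4 = (1/π) ∫_{-π}^{π} f(x)·cos(4x) dx.
Evaluate the integral (use parity and integration by parts as needed): a_4 = 0.

Final answer: 0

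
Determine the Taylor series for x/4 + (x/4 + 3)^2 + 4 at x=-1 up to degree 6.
181/16 + 13·(x + 1)/8 + (x + 1)^2/16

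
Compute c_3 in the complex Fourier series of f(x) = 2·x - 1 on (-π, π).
Compute the real Fourier coefficients first: a_3 = 0, b_3 = 4/3.
Then c_3 = (a_3 − i·b_3)/2 = -2·i/3.

Final answer: -2·i/3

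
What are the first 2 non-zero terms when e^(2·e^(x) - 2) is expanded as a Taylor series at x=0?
2·x + 1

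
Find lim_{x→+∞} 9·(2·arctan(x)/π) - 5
Evaluate the dominant behaviour as x → +∞; each term tends to a finite value or vanishes.
Limit = 4.

Final answer: 4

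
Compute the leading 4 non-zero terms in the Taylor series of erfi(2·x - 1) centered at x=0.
16·e·x^3/√(π) - 8·e·x^2/√(π) + 4·e·x/√(π) - erfi(1)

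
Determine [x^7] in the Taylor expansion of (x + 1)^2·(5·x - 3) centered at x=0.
Expand to order 7: (x + 1)^2·(5·x - 3) = 5·x^3 + 7·x^2 - x - 3 + O(x^8).
The coefficient of x^7 is 0.

Final answer: 0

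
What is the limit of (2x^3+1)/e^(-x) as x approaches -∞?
This is an ∞/∞ indeterminate form as x → -∞.
Compare growth rates of the dominant terms (exponentials ≫ polynomials ≫ logarithms), or apply L'Hôpital's rule; the quotient → 0.
Limit = 0.

Final answer: 0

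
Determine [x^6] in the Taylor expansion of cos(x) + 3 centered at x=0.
Expand to order 6: cos(x) + 3 = -x^6/720 + x^4/24 - x^2/2 + 4 + O(x^7).
The coefficient of x^6 is -1/720.

Final answer: -1/720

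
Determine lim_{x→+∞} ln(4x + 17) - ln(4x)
This is an ∞ − ∞ indeterminate form.
Combine the logarithms: ln(4x+17) − ln(4x) = ln((4x+17)/(4x)) = ln(1 + 17/(4x)) → ln(1) = 0.
Limit = 0.

Final answer: 0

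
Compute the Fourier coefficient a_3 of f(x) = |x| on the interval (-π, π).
a_3 = (1/π) ∫_{-π}^{π} f(x)·cos(3x) dx.
Evaluate the integral (use parity and integration by parts as needed): a_3 = -4/(9·π).

Final answer: -4/(9·π)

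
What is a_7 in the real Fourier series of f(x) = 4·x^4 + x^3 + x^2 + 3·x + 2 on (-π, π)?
a_7 = (1/π) ∫_{-π}^{π} f(x)·cos(7x) dx.
Evaluate the integral (use parity and integration by parts as needed): a_7 = -32·π^2/49 - 4/2401.

Final answer: -32·π^2/49 - 4/2401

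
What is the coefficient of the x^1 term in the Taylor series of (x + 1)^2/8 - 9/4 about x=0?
Expand to order 1: (x + 1)^2/8 - 9/4 = x/4 - 17/8 + O(x^2).
The coefficient of x^1 is 1/4.

Final answer: 1/4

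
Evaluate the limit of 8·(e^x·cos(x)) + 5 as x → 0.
Direct substitution at x = 0 gives 13.

Final answer: 13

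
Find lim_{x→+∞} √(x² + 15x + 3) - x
This is an ∞ − ∞ indeterminate form.
Multiply and divide by the conjugate √(x²+15x + 3) + x; the x² terms cancel, leaving (15x + 3)/(√(x²+15x + 3)+x) → 15/2.
Limit = 15/2.

Final answer: 15/2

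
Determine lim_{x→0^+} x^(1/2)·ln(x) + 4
The product is a 0·∞ indeterminate form at x → 0⁺.
Rewrite the product as ln(x) / x^(-1/2) and apply L'Hôpital, or use the standard hierarchy x^(-1/2) ≫ |ln x| as x → 0⁺.
The indeterminate product → 0, so the limit = 4.

Final answer: 4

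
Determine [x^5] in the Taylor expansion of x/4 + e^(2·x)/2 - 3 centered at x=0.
Expand to order 5: x/4 + e^(2·x)/2 - 3 = 2·x^5/15 + x^4/3 + 2·x^3/3 + x^2 + 5·x/4 - 5/2 + O(x^6).
The coefficient of x^5 is 2/15.

Final answer: 2/15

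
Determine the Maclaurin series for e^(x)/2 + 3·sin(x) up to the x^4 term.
x^4/48 - 5·x^3/12 + x^2/4 + 7·x/2 + 1/2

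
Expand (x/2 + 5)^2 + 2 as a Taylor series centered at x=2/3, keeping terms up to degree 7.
274/9 + 16·(x - 2/3)/3 + (x - 2/3)^2/4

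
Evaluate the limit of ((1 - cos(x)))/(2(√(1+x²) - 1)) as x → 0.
Both numerator and denominator → 0 as x → 0; this is a 0/0 indeterminate form.
Expand each to leading order near x = 0: numerator ~ x^2/2, denominator ~ x^2.
The limit of the ratio is 1/2.

Final answer: 1/2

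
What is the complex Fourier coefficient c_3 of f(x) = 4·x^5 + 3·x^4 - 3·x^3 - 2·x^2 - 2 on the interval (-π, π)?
Compute the real Fourier coefficients first: a_3 = 8/3 - 8·π^2/3, b_3 = -214·π^2/27 + 428/81 + 8·π^4/3.
Then c_3 = (a_3 − i·b_3)/2 = -4·π^2/3 + 4/3 - 4·i·π^4/3 - 214·i/81 + 107·i·π^2/27.

Final answer: -4·π^2/3 + 4/3 - 4·i·π^4/3 - 214·i/81 + 107·i·π^2/27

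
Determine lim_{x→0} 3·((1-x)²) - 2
Direct substitution at x = 0 gives 1.

Final answer: 1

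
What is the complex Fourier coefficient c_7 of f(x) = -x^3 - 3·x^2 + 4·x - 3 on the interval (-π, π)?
Compute the real Fourier coefficients first: a_7 = 12/49, b_7 = 404/343 - 2·π^2/7.
Then c_7 = (a_7 − i·b_7)/2 = 6/49 - 202·i/343 + i·π^2/7.

Final answer: 6/49 - 202·i/343 + i·π^2/7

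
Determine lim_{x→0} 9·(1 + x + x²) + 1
Direct substitution at x = 0 gives 10.

Final answer: 10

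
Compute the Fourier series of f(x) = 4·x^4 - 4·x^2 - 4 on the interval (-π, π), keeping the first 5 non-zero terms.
(208 - 32·π^2)·cos(x) + (-16 + 8·π^2)·cos(2·x) + (112/27 - 32·π^2/9)·cos(3·x) + (-7/4 + 2·π^2)·cos(4·x) - 4·π^2/3 - 4 + 4·π^4/5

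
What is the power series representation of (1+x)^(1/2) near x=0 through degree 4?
-5·x^4/128 + x^3/16 - x^2/8 + x/2 + 1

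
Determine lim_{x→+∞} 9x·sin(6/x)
As x → +∞: let u = 6/x → 0⁺; then 9·x·sin(6/x) = 9·6·sin(u)/u → 9·6·1 = 54.
Limit = 54.

Final answer: 54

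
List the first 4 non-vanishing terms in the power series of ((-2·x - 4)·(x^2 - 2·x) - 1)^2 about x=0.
4·x^3 + 64·x^2 - 16·x + 1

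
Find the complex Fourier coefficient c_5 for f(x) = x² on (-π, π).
Compute the real Fourier coefficients first: a_5 = -4/25, b_5 = 0.
Then c_5 = (a_5 − i·b_5)/2 = -2/25.

Final answer: -2/25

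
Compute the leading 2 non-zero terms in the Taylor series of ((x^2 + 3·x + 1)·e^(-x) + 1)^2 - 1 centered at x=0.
8·x + 3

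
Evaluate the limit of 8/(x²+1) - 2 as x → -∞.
Evaluate the dominant behaviour as x → -∞; each term tends to a finite value or vanishes.
Limit = -2.

Final answer: -2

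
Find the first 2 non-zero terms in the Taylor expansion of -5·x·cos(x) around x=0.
5·x^3/2 - 5·x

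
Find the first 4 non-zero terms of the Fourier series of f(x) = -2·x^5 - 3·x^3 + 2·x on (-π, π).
(-440 - 4·π^4 + 74·π^2)·sin(x) + (-7·π^2 + 17/2 + 2·π^4)·sin(2·x) + (-4·π^4/3 + 56/81 + 26·π^2/27)·sin(3·x) + (-35/32 + π^2/4 + π^4)·sin(4·x)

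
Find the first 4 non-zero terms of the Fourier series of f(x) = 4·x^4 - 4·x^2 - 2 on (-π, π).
(208 - 32·π^2)·cos(x) + (-16 + 8·π^2)·cos(2·x) + (112/27 - 32·π^2/9)·cos(3·x) - 4·π^2/3 - 2 + 4·π^4/5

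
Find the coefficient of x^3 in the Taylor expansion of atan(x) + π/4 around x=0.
Expand to order 3: atan(x) + π/4 = -x^3/3 + x + π/4 + O(x^4).
The coefficient of x^3 is -1/3.

Final answer: -1/3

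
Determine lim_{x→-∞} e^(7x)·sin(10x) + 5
Evaluate the dominant behaviour as x → -∞; each term tends to a finite value or vanishes.
Limit = 5.

Final answer: 5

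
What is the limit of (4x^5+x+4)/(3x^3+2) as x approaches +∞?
This is an ∞/∞ indeterminate form as x → +∞.
Divide numerator and denominator by x^5 and let the lower-order terms vanish; the numerator's degree 5 exceeds the denominator's degree 3, so the quotient diverges.
Limit = ∞.

Final answer: ∞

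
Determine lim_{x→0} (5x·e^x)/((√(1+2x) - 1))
Both numerator and denominator → 0 as x → 0; this is a 0/0 indeterminate form.
Expand each to leading order near x = 0: numerator ~ 5·x, denominator ~ x.
The limit of the ratio is 5.

Final answer: 5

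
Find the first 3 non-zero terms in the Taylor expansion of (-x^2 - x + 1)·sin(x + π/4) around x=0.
-√(2)·x^3/3 - 5·√(2)·x^2/4 + √(2)/2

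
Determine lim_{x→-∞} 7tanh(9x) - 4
Evaluate the dominant behaviour as x → -∞; each term tends to a finite value or vanishes.
Limit = -11.

Final answer: -11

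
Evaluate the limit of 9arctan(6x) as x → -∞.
Evaluate the dominant behaviour as x → -∞; each term tends to a finite value or vanishes.
Limit = -9·π/2.

Final answer: -9·π/2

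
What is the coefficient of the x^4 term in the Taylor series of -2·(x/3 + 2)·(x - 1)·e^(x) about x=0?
Expand to order 4: -2·(x/3 + 2)·(x - 1)·e^(x) = -13·x^4/18 - 5·x^3/3 - 2·x^2 + 2·x/3 + 4 + O(x^5).
The coefficient of x^4 is -13/18.

Final answer: -13/18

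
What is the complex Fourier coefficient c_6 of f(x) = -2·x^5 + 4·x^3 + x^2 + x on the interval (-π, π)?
Compute the real Fourier coefficients first: a_6 = 1/9, b_6 = -46·π^2/27 - 4/81 + 2·π^4/3.
Then c_6 = (a_6 − i·b_6)/2 = 1/18 - i·π^4/3 + 2·i/81 + 23·i·π^2/27.

Final answer: 1/18 - i·π^4/3 + 2·i/81 + 23·i·π^2/27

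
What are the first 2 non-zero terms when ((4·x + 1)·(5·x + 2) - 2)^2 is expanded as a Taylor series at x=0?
520·x^3 + 169·x^2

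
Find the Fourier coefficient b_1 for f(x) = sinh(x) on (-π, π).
b_1 = (1/π) ∫_{-π}^{π} f(x)·sin(1x) dx.
Evaluate the integral (use parity and integration by parts as needed): b_1 = sinh(π)/π.

Final answer: sinh(π)/π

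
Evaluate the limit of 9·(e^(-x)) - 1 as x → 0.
Direct substitution at x = 0 gives 8.

Final answer: 8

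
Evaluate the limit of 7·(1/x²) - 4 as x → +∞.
Evaluate the dominant behaviour as x → +∞; each term tends to a finite value or vanishes.
Limit = -4.

Final answer: -4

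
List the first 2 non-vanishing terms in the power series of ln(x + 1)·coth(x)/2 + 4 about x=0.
9/2 - x/4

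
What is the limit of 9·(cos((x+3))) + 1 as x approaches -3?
Direct substitution at x = -3 gives 10.

Final answer: 10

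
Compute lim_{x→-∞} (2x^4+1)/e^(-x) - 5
The quotient is an ∞/∞ indeterminate form as x → -∞.
Compare growth rates of the dominant terms (exponentials ≫ polynomials ≫ logarithms), or apply L'Hôpital's rule; the quotient → 0.
Adding the constant: 0 - 5 = -5. Limit = -5.

Final answer: -5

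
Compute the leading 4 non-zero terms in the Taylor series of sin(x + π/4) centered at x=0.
-√(2)·x^3/12 - √(2)·x^2/4 + √(2)·x/2 + √(2)/2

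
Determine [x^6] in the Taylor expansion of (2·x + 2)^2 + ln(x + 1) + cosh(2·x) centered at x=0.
Expand to order 6: (2·x + 2)^2 + ln(x + 1) + cosh(2·x) = -7·x^6/90 + x^5/5 + 5·x^4/12 + x^3/3 + 11·x^2/2 + 9·x + 5 + O(x^7).
The coefficient of x^6 is -7/90.

Final answer: -7/90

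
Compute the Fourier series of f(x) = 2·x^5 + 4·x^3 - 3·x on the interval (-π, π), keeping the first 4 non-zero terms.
(-72·π^2 + 4·π^4 + 426)·sin(x) + (-2·π^4 - 6 + 6·π^2)·sin(2·x) + (-8·π^2/27 - 146/81 + 4·π^4/3)·sin(3·x) + (-π^4 - 3·π^2/4 + 57/32)·sin(4·x)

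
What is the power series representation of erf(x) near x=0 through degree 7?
-x^7/(21·√(π)) + x^5/(5·√(π)) - 2·x^3/(3·√(π)) + 2·x/√(π)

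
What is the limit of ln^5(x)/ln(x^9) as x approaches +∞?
This is an ∞/∞ indeterminate form as x → +∞.
Write ln(x^9) = 9·ln(x), reducing the quotient to ln^4(x)/9 → ∞.
Limit = ∞.

Final answer: ∞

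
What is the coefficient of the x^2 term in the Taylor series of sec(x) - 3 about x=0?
Expand to order 2: sec(x) - 3 = x^2/2 - 2 + O(x^3).
The coefficient of x^2 is 1/2.

Final answer: 1/2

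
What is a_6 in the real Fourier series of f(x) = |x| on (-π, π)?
a_6 = (1/π) ∫_{-π}^{π} f(x)·cos(6x) dx.
Evaluate the integral (use parity and integration by parts as needed): a_6 = 0.

Final answer: 0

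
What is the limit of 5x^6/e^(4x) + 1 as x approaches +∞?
The quotient is an ∞/∞ indeterminate form as x → +∞.
The exponential denominator e^(4x) dominates the polynomial numerator (e^x ≫ x^6 as x → ∞), so the quotient → 0.
Adding the constant: 0 + 1 = 1. Limit = 1.

Final answer: 1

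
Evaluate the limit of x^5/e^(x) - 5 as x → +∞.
The quotient is an ∞/∞ indeterminate form as x → +∞.
The exponential denominator e^(x) dominates the polynomial numerator (e^x ≫ x^5 as x → ∞), so the quotient → 0.
Adding the constant: 0 - 5 = -5. Limit = -5.

Final answer: -5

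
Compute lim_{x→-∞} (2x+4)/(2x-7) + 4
Evaluate the dominant behaviour as x → -∞; each term tends to a finite value or vanishes.
Limit = 5.

Final answer: 5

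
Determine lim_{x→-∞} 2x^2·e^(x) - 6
The product is a 0·∞ indeterminate form at x → -∞.
Rewrite the product as 2x^2 / e^(-x) (an ∞/∞ form) and apply L'Hôpital, or use the standard hierarchy e^(|x|) ≫ |x^2| as x → -∞.
The indeterminate product → 0, so the limit = -6.

Final answer: -6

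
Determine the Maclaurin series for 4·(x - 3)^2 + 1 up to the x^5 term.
4·x^2 - 24·x + 37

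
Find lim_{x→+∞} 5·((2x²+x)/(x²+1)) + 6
Evaluate the dominant behaviour as x → +∞; each term tends to a finite value or vanishes.
Limit = 16.

Final answer: 16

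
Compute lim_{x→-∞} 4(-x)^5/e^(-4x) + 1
The quotient is an ∞/∞ indeterminate form as x → -∞.
Compare growth rates of the dominant terms (exponentials ≫ polynomials ≫ logarithms), or apply L'Hôpital's rule; the quotient → 0.
Adding the constant: 0 + 1 = 1. Limit = 1.

Final answer: 1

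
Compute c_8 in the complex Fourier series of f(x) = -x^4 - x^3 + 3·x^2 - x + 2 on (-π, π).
Compute the real Fourier coefficients first: a_8 = 51/256 - π^2/8, b_8 = 29/128 + π^2/4.
Then c_8 = (a_8 − i·b_8)/2 = -π^2/16 + 51/512 - i·π^2/8 - 29·i/256.

Final answer: -π^2/16 + 51/512 - i·π^2/8 - 29·i/256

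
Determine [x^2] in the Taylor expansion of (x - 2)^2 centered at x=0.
Expand to order 2: (x - 2)^2 = x^2 - 4·x + 4 + O(x^3).
The coefficient of x^2 is 1.

Final answer: 1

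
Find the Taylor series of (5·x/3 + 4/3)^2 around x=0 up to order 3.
25·x^2/9 + 40·x/9 + 16/9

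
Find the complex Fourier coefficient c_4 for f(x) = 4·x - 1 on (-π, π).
Compute the real Fourier coefficients first: a_4 = 0, b_4 = -2.
Then c_4 = (a_4 − i·b_4)/2 = i.

Final answer: i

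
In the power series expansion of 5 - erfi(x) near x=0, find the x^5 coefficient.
Expand to order 5: 5 - erfi(x) = -x^5/(5·√(π)) - 2·x^3/(3·√(π)) - 2·x/√(π) + 5 + O(x^6).
The coefficient of x^5 is -1/(5·√(π)).

Final answer: -1/(5·√(π))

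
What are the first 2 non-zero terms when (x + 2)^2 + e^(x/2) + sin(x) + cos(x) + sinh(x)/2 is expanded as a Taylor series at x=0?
6·x + 6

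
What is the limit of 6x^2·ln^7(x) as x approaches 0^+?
This is a 0·∞ indeterminate form at x → 0⁺.
Rewrite the product as 6·ln^7(x) / x^(-2) and apply L'Hôpital, or use the standard hierarchy x^(-2) ≫ |ln x|^7 as x → 0⁺.
The indeterminate product → 0, so the limit = 0.

Final answer: 0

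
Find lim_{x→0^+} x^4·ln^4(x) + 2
The product is a 0·∞ indeterminate form at x → 0⁺.
Rewrite the product as ln^4(x) / x^(-4) and apply L'Hôpital, or use the standard hierarchy x^(-4) ≫ |ln x|^4 as x → 0⁺.
The indeterminate product → 0, so the limit = 2.

Final answer: 2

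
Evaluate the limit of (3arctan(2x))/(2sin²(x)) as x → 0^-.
Both numerator and denominator → 0 as x → 0^-; this is a 0/0 indeterminate form.
Expand each to leading order near x = 0: numerator ~ 6·x, denominator ~ 2·x^2.
The limit of the ratio is -∞.

Final answer: -∞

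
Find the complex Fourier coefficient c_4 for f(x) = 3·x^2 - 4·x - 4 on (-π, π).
Compute the real Fourier coefficients first: a_4 = 3/4, b_4 = 2.
Then c_4 = (a_4 − i·b_4)/2 = 3/8 - i.

Final answer: 3/8 - i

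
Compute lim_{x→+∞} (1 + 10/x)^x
As x → +∞: this is the defining limit (1 + 10/x)^x → e^10.
Limit = e^(10).

Final answer: e^(10)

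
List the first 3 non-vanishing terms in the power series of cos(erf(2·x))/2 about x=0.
x^4·(16/(3·π^2) + 32/(3·π)) - 4·x^2/π + 1/2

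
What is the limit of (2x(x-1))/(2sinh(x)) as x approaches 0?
Both numerator and denominator → 0 as x → 0; this is a 0/0 indeterminate form.
Expand each to leading order near x = 0: numerator ~ -2·x, denominator ~ 2·x.
The limit of the ratio is -1.

Final answer: -1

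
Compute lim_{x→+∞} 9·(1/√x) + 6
Evaluate the dominant behaviour as x → +∞; each term tends to a finite value or vanishes.
Limit = 6.

Final answer: 6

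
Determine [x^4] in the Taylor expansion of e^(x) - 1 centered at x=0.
Expand to order 4: e^(x) - 1 = x^4/24 + x^3/6 + x^2/2 + x + O(x^5).
The coefficient of x^4 is 1/24.

Final answer: 1/24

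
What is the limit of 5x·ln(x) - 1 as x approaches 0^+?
The product is a 0·∞ indeterminate form at x → 0⁺.
Rewrite the product as 5·ln(x) / x^(-1) and apply L'Hôpital, or use the standard hierarchy x^(-1) ≫ |ln x| as x → 0⁺.
The indeterminate product → 0, so the limit = -1.

Final answer: -1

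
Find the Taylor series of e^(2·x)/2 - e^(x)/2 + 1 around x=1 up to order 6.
-e/2 + 1 + e^(2)/2 + (-e/2 + e^(2))·(x - 1) + (-e/4 + e^(2))·(x - 1)^2 + (-e/12 + 2·e^(2)/3)·(x - 1)^3 + (-e/48 + e^(2)/3)·(x - 1)^4 + (-e/240 + 2·e^(2)/15)·(x - 1)^5 + (-e/1440 + 2·e^(2)/45)·(x - 1)^6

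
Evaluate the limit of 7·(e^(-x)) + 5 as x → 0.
Direct substitution at x = 0 gives 12.

Final answer: 12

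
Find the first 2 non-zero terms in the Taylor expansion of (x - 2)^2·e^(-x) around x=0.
4 - 8·x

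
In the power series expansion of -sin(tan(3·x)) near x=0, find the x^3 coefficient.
Expand to order 3: -sin(tan(3·x)) = -9·x^3/2 - 3·x + O(x^4).
The coefficient of x^3 is -9/2.

Final answer: -9/2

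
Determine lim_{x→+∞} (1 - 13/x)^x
As x → +∞: this is the defining limit (1 - 13/x)^x → e^(-13).
Limit = e^(-13).

Final answer: e^(-13)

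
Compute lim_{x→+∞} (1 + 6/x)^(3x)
As x → +∞: write (1 + 6/x)^(3x) = ((1 + 6/x)^x)^3 → (e^6)^3 = e^18.
Limit = e^(18).

Final answer: e^(18)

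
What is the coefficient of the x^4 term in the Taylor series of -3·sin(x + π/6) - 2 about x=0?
Expand to order 4: -3·sin(x + π/6) - 2 = -x^4/16 + √(3)·x^3/4 + 3·x^2/4 - 3·√(3)·x/2 - 7/2 + O(x^5).
The coefficient of x^4 is -1/16.

Final answer: -1/16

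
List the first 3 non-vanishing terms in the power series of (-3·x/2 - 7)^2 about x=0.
9·x^2/4 + 21·x + 49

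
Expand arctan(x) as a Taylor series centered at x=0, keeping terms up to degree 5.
x^5/5 - x^3/3 + x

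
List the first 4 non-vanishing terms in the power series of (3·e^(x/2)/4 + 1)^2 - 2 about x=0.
x^3/8 + 15·x^2/32 + 21·x/16 + 17/16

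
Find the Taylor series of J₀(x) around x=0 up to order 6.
-x^6/2304 + x^4/64 - x^2/4 + 1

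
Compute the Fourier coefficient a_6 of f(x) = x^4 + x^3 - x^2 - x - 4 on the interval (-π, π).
a_6 = (1/π) ∫_{-π}^{π} f(x)·cos(6x) dx.
Evaluate the integral (use parity and integration by parts as needed): a_6 = -4/27 + 2·π^2/9.

Final answer: -4/27 + 2·π^2/9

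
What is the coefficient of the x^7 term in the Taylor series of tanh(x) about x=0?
Expand to order 7: tanh(x) = -17·x^7/315 + 2·x^5/15 - x^3/3 + x + O(x^8).
The coefficient of x^7 is -17/315.

Final answer: -17/315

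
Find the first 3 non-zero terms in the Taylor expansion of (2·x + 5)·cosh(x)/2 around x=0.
5·x^2/4 + x + 5/2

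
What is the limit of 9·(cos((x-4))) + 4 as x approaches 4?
Direct substitution at x = 4 gives 13.

Final answer: 13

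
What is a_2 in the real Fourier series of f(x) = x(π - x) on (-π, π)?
a_2 = (1/π) ∫_{-π}^{π} f(x)·cos(2x) dx.
Evaluate the integral (use parity and integration by parts as needed): a_2 = -1.

Final answer: -1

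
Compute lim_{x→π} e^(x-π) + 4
Direct substitution at x = π gives 5.

Final answer: 5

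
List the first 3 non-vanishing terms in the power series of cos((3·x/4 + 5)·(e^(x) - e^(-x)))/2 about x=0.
-15·x^3/2 - 25·x^2 + 1/2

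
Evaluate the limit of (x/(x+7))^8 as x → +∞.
As x → +∞: x/(x+7) = 1/(1 + 7/x) → 1, and the 8th power of a limit-1 base also → 1.
Limit = 1.

Final answer: 1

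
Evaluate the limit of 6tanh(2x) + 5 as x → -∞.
Evaluate the dominant behaviour as x → -∞; each term tends to a finite value or vanishes.
Limit = -1.

Final answer: -1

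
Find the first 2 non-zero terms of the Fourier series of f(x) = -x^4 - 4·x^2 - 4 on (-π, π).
(-32 + 8·π^2)·cos(x) - π^4/5 - 4·π^2/3 - 4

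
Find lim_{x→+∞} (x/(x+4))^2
As x → +∞: x/(x+4) = 1/(1 + 4/x) → 1, and the 2nd power of a limit-1 base also → 1.
Limit = 1.

Final answer: 1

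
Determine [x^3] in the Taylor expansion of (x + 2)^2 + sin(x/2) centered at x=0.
Expand to order 3: (x + 2)^2 + sin(x/2) = -x^3/48 + x^2 + 9·x/2 + 4 + O(x^4).
The coefficient of x^3 is -1/48.

Final answer: -1/48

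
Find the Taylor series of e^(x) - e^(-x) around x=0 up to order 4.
x^3/3 + 2·x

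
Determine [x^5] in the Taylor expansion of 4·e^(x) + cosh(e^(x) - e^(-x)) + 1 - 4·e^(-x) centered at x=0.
1/15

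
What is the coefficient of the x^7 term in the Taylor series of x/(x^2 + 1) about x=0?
Expand to order 7: x/(x^2 + 1) = -x^7 + x^5 - x^3 + x + O(x^8).
The coefficient of x^7 is -1.

Final answer: -1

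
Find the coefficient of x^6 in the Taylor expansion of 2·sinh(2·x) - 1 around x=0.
Expand to order 6: 2·sinh(2·x) - 1 = 8·x^5/15 + 8·x^3/3 + 4·x - 1 + O(x^7).
The coefficient of x^6 is 0.

Final answer: 0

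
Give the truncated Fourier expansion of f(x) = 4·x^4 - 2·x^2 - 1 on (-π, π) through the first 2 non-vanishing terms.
(200 - 32·π^2)·cos(x) - 2·π^2/3 - 1 + 4·π^4/5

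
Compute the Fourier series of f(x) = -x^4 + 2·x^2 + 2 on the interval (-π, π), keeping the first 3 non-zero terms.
(-56 + 8·π^2)·cos(x) + (5 - 2·π^2)·cos(2·x) - π^4/5 + 2 + 2·π^2/3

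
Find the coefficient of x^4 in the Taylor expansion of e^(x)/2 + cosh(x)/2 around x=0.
Expand to order 4: e^(x)/2 + cosh(x)/2 = x^4/24 + x^3/12 + x^2/2 + x/2 + 1 + O(x^5).
The coefficient of x^4 is 1/24.

Final answer: 1/24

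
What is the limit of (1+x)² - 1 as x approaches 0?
Direct substitution at x = 0 gives 0.

Final answer: 0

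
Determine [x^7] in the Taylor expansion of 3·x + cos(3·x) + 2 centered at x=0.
Expand to order 7: 3·x + cos(3·x) + 2 = -81·x^6/80 + 27·x^4/8 - 9·x^2/2 + 3·x + 3 + O(x^8).
The coefficient of x^7 is 0.

Final answer: 0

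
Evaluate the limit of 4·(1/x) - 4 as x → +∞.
Evaluate the dominant behaviour as x → +∞; each term tends to a finite value or vanishes.
Limit = -4.

Final answer: -4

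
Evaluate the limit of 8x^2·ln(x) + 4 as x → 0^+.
The product is a 0·∞ indeterminate form at x → 0⁺.
Rewrite the product as 8·ln(x) / x^(-2) and apply L'Hôpital, or use the standard hierarchy x^(-2) ≫ |ln x| as x → 0⁺.
The indeterminate product → 0, so the limit = 4.

Final answer: 4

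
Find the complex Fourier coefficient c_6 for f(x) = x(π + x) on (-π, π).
Compute the real Fourier coefficients first: a_6 = 1/9, b_6 = -π/3.
Then c_6 = (a_6 − i·b_6)/2 = 1/18 + i·π/6.

Final answer: 1/18 + i·π/6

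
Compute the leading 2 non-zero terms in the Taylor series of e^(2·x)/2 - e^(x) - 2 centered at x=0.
x^2/2 - 5/2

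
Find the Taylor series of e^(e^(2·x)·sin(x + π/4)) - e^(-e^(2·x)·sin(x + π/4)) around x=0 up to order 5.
x^5·(-211·e^(-√(2)/2)/24 + 467·√(2)·e^(-√(2)/2)/64 + 211·e^(√(2)/2)/24 + 467·√(2)·e^(√(2)/2)/64) + x^4·(-229·e^(-√(2)/2)/32 + 103·√(2)·e^(-√(2)/2)/24 + 103·√(2)·e^(√(2)/2)/24 + 229·e^(√(2)/2)/32) + x^3·(-21·e^(-√(2)/2)/4 + 53·√(2)·e^(-√(2)/2)/24 + 53·√(2)·e^(√(2)/2)/24 + 21·e^(√(2)/2)/4) + x^2·(-9·e^(-√(2)/2)/4 + 7·√(2)·e^(-√(2)/2)/4 + 9·e^(√(2)/2)/4 + 7·√(2)·e^(√(2)/2)/4) + x·(3·√(2)·e^(-√(2)/2)/2 + 3·√(2)·e^(√(2)/2)/2) - e^(-√(2)/2) + e^(√(2)/2)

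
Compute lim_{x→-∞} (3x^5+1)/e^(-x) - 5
The quotient is an ∞/∞ indeterminate form as x → -∞.
Compare growth rates of the dominant terms (exponentials ≫ polynomials ≫ logarithms), or apply L'Hôpital's rule; the quotient → 0.
Adding the constant: 0 - 5 = -5. Limit = -5.

Final answer: -5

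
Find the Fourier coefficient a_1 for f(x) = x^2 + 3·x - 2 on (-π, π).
a_1 = (1/π) ∫_{-π}^{π} f(x)·cos(1x) dx.
Evaluate the integral (use parity and integration by parts as needed): a_1 = -4.

Final answer: -4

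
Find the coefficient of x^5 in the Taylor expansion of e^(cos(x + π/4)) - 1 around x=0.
Expand to order 5: e^(cos(x + π/4)) - 1 = x^5·(-e^(√(2)/2)/24 - √(2)·e^(√(2)/2)/64) + x^4·(-√(2)·e^(√(2)/2)/24 - e^(√(2)/2)/96) + x^3·(√(2)·e^(√(2)/2)/24 + e^(√(2)/2)/4) + x^2·(-√(2)·e^(√(2)/2)/4 + e^(√(2)/2)/4) - √(2)·x·e^(√(2)/2)/2 - 1 + e^(√(2)/2) + O(x^6).
The coefficient of x^5 is -e^(√(2)/2)/24 - √(2)·e^(√(2)/2)/64.

Final answer: -e^(√(2)/2)/24 - √(2)·e^(√(2)/2)/64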